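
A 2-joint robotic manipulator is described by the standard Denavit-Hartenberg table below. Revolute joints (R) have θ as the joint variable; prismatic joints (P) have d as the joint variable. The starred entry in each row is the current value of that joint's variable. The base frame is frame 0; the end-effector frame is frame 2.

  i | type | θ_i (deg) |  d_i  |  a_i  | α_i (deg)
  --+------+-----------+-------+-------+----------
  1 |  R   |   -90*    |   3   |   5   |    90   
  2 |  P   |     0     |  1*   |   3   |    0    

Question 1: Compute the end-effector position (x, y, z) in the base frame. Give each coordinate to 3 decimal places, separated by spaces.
after link 1: o_1 = (0.0000, -5.0000, 3.0000)
after link 2: o_2 = (-1.0000, -8.0000, 3.0000)

-1.000 -8.000 3.000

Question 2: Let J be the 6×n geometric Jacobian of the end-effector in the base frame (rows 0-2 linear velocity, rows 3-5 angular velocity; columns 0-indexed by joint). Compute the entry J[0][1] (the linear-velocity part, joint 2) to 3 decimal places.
-1.000

prismatic axis z_1 = (-1.0000,-0.0000,0.0000)
J_v[:, 1] = z_1; J_ω[:, 1] = (0,0,0)
entry J[0][1] = -1.0000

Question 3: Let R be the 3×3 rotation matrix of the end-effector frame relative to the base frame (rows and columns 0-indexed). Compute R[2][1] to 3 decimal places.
End-effector y-axis (col 1 of R) = (0.0000,0.0000,1.0000)
R[2][1] = 1.0000

1.000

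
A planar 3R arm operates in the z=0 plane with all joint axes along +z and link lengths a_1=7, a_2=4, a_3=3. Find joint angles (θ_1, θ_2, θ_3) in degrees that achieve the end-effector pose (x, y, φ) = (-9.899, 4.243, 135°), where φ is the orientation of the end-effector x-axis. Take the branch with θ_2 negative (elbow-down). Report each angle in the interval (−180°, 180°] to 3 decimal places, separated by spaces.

wrist centre = target − a_3·(cos φ, sin φ) = (-7.7777, 2.1217)
cos θ_2 = (64.9938−7²−4²)/(2·7·4) = -0.0001; θ_2 = -90.0063° (elbow-down)
β = atan2(2.1217,-7.7777) = 164.7415°; ψ = atan2(-4.0000,6.9996) = -29.7464°
θ_1 = β − ψ = 194.4879°
θ_3 = φ − θ_1 − θ_2 = 30.5184° (wrapped to (-180°,180°])

-165.512 -90.006 30.518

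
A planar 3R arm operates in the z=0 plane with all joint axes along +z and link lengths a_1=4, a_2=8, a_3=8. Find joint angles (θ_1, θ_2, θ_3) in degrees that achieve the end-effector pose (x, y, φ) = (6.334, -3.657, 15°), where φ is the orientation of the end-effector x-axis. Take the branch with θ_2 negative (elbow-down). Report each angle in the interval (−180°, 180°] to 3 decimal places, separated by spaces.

2.650 -134.998 147.349

wrist centre = target − a_3·(cos φ, sin φ) = (-1.3934, -5.7276)
cos θ_2 = (34.7464−4²−8²)/(2·4·8) = -0.7071; θ_2 = -134.9984° (elbow-down)
β = atan2(-5.7276,-1.3934) = -103.6734°; ψ = atan2(-5.6570,-1.6567) = -106.3230°
θ_1 = β − ψ = 2.6497°
θ_3 = φ − θ_1 − θ_2 = 147.3487° (wrapped to (-180°,180°])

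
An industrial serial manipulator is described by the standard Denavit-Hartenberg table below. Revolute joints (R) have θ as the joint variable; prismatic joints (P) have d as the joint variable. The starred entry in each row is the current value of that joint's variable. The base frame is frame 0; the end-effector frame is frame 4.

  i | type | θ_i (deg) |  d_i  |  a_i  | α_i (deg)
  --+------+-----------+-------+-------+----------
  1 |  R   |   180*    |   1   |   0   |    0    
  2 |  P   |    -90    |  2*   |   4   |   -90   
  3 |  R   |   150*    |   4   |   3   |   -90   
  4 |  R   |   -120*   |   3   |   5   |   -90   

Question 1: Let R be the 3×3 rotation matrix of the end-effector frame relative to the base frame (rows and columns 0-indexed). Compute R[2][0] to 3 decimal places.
End-effector x-axis (col 0 of R) = (-0.8660,0.4330,0.2500)
R[2][0] = 0.2500

0.250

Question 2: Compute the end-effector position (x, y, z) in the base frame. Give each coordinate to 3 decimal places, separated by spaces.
after link 1: o_1 = (0.0000, 0.0000, 1.0000)
after link 2: o_2 = (0.0000, 4.0000, 3.0000)
after link 3: o_3 = (-4.0000, 1.4019, 1.5000)
after link 4: o_4 = (-8.3301, 2.0670, 5.3481)

-8.330 2.067 5.348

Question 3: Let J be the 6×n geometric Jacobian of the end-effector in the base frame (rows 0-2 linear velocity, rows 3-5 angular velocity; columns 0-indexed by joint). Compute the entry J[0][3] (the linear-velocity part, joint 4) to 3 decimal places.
axis z_3 = (-0.0000,-0.5000,0.8660); lever o_n−o_3 = (-4.3301,0.6651,3.8481)
cross product → J_v[:, 3] = (-2.5000,-3.7500,-2.1651)
J_ω[:, 3] = z_3
entry J[0][3] = -2.5000

-2.500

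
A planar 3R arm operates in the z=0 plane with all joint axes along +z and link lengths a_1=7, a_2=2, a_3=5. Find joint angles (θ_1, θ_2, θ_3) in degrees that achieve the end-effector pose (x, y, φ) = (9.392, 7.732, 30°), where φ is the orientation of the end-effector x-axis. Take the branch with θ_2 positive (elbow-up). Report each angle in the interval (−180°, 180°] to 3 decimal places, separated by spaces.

30.001 90.007 -90.008

wrist centre = target − a_3·(cos φ, sin φ) = (5.0619, 5.2320)
cos θ_2 = (52.9964−7²−2²)/(2·7·2) = -0.0001; θ_2 = 90.0074° (elbow-up)
β = atan2(5.2320,5.0619) = 45.9468°; ψ = atan2(2.0000,6.9997) = 15.9460°
θ_1 = β − ψ = 30.0009°
θ_3 = φ − θ_1 − θ_2 = -90.0083° (wrapped to (-180°,180°])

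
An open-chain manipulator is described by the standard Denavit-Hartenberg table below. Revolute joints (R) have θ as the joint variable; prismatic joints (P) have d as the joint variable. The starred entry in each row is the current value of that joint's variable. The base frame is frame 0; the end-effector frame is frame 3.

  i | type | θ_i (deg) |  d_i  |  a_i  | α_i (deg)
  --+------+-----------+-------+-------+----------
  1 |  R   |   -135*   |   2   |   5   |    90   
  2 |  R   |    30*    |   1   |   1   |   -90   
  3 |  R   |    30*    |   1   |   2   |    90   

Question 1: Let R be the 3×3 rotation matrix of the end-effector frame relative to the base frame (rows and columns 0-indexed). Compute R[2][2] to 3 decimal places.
End-effector z-axis (col 2 of R) = (-0.9186,0.3062,0.2500)
R[2][2] = 0.2500

0.250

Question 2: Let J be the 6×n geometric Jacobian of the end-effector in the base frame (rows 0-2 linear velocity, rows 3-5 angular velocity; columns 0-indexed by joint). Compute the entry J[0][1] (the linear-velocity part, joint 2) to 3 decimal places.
axis z_1 = (-0.7071,0.7071,0.0000); lever o_n−o_1 = (-1.3195,-1.3195,2.2321)
cross product → J_v[:, 1] = (1.5783,1.5783,1.8660)
J_ω[:, 1] = z_1
entry J[0][1] = 1.5783

1.578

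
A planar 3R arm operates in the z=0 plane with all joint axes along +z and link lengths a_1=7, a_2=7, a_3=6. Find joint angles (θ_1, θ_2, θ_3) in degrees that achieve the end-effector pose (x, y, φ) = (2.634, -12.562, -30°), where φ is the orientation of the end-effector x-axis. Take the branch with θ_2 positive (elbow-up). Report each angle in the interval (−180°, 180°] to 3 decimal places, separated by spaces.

-150.001 90.002 29.999

wrist centre = target − a_3·(cos φ, sin φ) = (-2.5622, -9.5620)
cos θ_2 = (97.9965−7²−7²)/(2·7·7) = -0.0000; θ_2 = 90.0021° (elbow-up)
β = atan2(-9.5620,-2.5622) = -105.0001°; ψ = atan2(7.0000,6.9997) = 45.0010°
θ_1 = β − ψ = -150.0012°
θ_3 = φ − θ_1 − θ_2 = 29.9991° (wrapped to (-180°,180°])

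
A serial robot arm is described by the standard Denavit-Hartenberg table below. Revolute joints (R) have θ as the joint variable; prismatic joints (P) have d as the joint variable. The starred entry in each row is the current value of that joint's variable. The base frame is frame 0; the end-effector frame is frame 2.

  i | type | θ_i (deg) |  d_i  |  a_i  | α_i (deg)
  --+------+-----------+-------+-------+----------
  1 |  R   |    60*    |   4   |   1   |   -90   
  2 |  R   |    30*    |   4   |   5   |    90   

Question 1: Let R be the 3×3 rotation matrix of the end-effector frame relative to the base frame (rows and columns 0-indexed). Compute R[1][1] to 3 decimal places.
End-effector y-axis (col 1 of R) = (-0.8660,0.5000,0.0000)
R[1][1] = 0.5000

0.500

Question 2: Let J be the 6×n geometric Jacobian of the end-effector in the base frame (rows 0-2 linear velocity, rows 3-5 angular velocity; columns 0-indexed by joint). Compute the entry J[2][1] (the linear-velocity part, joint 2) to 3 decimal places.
-4.330

axis z_1 = (-0.8660,0.5000,0.0000); lever o_n−o_1 = (-1.2990,5.7500,-2.5000)
cross product → J_v[:, 1] = (-1.2500,-2.1651,-4.3301)
J_ω[:, 1] = z_1
entry J[2][1] = -4.3301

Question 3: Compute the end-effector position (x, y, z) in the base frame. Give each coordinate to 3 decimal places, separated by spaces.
-0.799 6.616 1.500

after link 1: o_1 = (0.5000, 0.8660, 4.0000)
after link 2: o_2 = (-0.7990, 6.6160, 1.5000)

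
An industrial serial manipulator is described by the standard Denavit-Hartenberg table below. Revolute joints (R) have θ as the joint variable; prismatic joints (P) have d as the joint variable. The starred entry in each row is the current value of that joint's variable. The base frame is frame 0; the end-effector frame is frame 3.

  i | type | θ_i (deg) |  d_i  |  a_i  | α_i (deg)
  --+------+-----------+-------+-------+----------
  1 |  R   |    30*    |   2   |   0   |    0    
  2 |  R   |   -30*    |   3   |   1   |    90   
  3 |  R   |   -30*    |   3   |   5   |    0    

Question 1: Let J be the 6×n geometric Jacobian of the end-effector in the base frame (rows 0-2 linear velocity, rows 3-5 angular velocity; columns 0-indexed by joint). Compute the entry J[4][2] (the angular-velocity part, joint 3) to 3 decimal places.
axis z_2 = (0.0000,-1.0000,0.0000); lever o_n−o_2 = (4.3301,-3.0000,-2.5000)
cross product → J_v[:, 2] = (2.5000,0.0000,4.3301)
J_ω[:, 2] = z_2
entry J[4][2] = -1.0000

-1.000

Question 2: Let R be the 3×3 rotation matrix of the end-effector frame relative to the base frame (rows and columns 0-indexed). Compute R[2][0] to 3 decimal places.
End-effector x-axis (col 0 of R) = (0.8660,-0.0000,-0.5000)
R[2][0] = -0.5000

-0.500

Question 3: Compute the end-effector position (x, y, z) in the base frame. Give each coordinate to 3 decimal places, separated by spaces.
after link 1: o_1 = (0.0000, 0.0000, 2.0000)
after link 2: o_2 = (1.0000, 0.0000, 5.0000)
after link 3: o_3 = (5.3301, -3.0000, 2.5000)

5.330 -3.000 2.500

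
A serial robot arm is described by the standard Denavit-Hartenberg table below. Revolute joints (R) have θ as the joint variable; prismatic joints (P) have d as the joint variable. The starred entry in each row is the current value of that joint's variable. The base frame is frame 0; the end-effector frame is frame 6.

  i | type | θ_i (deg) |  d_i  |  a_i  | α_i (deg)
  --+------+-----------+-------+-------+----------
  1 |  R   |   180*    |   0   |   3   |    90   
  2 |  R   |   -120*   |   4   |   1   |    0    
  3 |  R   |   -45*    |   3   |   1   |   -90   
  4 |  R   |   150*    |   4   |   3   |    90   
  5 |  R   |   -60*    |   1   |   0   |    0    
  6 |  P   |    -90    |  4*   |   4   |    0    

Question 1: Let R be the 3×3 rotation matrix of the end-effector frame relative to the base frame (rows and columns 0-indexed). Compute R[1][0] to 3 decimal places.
0.433

End-effector x-axis (col 0 of R) = (0.8539,0.4330,0.2888)
R[1][0] = 0.4330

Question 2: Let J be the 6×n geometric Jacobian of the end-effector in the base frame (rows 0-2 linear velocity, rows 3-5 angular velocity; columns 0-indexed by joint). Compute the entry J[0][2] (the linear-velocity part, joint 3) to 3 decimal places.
axis z_2 = (0.0000,1.0000,0.0000); lever o_n−o_2 = (3.2513,-1.0981,-2.9417)
cross product → J_v[:, 2] = (-2.9417,0.0000,-3.2513)
J_ω[:, 2] = z_2
entry J[0][2] = -2.9417

-2.942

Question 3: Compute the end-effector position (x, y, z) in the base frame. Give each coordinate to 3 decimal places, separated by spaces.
0.751 2.902 -3.808

after link 1: o_1 = (-3.0000, 0.0000, 0.0000)
after link 2: o_2 = (-2.5000, 4.0000, -0.8660)
after link 3: o_3 = (-1.5341, 7.0000, -1.1248)
after link 4: o_4 = (-5.0789, 5.5000, -4.3161)
after link 5: o_5 = (-4.5959, 4.6340, -4.4455)
after link 6: o_6 = (0.7513, 2.9019, -3.8078)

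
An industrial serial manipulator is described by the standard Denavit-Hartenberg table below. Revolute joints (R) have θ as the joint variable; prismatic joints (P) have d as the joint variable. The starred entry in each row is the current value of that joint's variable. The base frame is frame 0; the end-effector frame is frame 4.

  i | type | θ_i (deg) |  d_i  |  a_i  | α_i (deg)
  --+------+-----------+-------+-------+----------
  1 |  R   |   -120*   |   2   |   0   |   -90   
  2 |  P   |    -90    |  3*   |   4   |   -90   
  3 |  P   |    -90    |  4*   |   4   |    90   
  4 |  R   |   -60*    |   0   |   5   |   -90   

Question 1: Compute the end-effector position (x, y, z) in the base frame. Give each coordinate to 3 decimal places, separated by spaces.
8.392 -4.464 6.000

after link 1: o_1 = (0.0000, 0.0000, 2.0000)
after link 2: o_2 = (2.5981, -1.5000, 6.0000)
after link 3: o_3 = (4.0622, -6.9641, 6.0000)
after link 4: o_4 = (8.3923, -4.4641, 6.0000)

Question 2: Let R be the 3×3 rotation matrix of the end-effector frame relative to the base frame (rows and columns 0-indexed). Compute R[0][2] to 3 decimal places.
End-effector z-axis (col 2 of R) = (0.5000,-0.8660,0.0000)
R[0][2] = 0.5000

0.500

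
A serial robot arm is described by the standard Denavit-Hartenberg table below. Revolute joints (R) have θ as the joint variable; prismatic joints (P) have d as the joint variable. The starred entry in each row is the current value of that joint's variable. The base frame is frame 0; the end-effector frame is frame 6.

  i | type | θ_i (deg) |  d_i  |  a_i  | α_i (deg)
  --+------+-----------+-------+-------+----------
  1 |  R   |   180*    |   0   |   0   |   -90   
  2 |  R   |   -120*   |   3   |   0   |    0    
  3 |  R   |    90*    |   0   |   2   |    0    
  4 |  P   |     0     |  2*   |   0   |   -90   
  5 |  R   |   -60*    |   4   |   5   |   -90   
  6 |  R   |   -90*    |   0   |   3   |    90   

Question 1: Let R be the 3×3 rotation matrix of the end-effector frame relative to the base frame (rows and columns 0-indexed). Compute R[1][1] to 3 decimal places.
0.500

End-effector y-axis (col 1 of R) = (-0.7500,0.5000,0.4330)
R[1][1] = 0.5000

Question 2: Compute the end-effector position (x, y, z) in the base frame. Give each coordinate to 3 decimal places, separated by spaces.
after link 1: o_1 = (0.0000, 0.0000, 0.0000)
after link 2: o_2 = (-0.0000, -3.0000, 0.0000)
after link 3: o_3 = (-1.7321, -3.0000, 1.0000)
after link 4: o_4 = (-1.7321, -5.0000, 1.0000)
after link 5: o_5 = (-5.8971, -9.3301, -1.2141)
after link 6: o_6 = (-7.3971, -9.3301, -3.8122)

-7.397 -9.330 -3.812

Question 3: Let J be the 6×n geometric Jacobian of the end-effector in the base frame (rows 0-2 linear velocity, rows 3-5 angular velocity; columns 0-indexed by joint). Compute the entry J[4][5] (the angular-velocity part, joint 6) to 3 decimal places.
axis z_5 = (-0.7500,0.5000,0.4330); lever o_n−o_5 = (-1.5000,0.0000,-2.5981)
cross product → J_v[:, 5] = (-1.2990,-2.5981,0.7500)
J_ω[:, 5] = z_5
entry J[4][5] = 0.5000

0.500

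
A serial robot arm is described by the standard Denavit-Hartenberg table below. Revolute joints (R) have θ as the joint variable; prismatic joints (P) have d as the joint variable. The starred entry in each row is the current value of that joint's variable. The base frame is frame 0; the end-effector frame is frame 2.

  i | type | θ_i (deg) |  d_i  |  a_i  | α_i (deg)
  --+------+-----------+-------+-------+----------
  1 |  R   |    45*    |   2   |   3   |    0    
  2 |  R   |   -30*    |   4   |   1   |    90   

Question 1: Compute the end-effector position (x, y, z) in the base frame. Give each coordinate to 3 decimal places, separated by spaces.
after link 1: o_1 = (2.1213, 2.1213, 2.0000)
after link 2: o_2 = (3.0872, 2.3801, 6.0000)

3.087 2.380 6.000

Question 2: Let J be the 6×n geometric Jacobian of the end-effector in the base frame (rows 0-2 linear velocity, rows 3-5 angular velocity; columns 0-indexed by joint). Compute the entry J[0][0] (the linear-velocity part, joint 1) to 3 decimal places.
axis z_0 = ẑ; lever o_n−o_0 = (3.0872,2.3801,6.0000)
cross product → J_v[:, 0] = (-2.3801,3.0872,0.0000)
J_ω[:, 0] = z_0
entry J[0][0] = -2.3801

-2.380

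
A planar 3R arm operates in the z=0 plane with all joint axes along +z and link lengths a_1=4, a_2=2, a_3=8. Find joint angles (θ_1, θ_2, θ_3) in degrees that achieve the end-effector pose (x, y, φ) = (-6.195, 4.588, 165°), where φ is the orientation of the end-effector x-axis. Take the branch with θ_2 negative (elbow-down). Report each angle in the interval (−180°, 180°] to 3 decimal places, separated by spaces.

wrist centre = target − a_3·(cos φ, sin φ) = (1.5324, 2.5174)
cos θ_2 = (8.6858−4²−2²)/(2·4·2) = -0.7071; θ_2 = -135.0024° (elbow-down)
β = atan2(2.5174,1.5324) = 58.6705°; ψ = atan2(-1.4142,2.5857) = -28.6746°
θ_1 = β − ψ = 87.3451°
θ_3 = φ − θ_1 − θ_2 = -147.3427° (wrapped to (-180°,180°])

87.345 -135.002 -147.343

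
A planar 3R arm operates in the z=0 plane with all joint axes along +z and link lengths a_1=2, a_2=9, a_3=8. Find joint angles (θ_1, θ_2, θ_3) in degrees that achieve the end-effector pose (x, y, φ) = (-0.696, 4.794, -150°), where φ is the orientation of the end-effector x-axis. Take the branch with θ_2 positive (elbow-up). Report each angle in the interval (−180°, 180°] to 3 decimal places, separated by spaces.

wrist centre = target − a_3·(cos φ, sin φ) = (6.2322, 8.7940)
cos θ_2 = (116.1748−2²−9²)/(2·2·9) = 0.8660; θ_2 = 30.0068° (elbow-up)
β = atan2(8.7940,6.2322) = 54.6753°; ψ = atan2(4.5009,9.7937) = 24.6822°
θ_1 = β − ψ = 29.9930°
θ_3 = φ − θ_1 − θ_2 = 150.0002° (wrapped to (-180°,180°])

29.993 30.007 150.000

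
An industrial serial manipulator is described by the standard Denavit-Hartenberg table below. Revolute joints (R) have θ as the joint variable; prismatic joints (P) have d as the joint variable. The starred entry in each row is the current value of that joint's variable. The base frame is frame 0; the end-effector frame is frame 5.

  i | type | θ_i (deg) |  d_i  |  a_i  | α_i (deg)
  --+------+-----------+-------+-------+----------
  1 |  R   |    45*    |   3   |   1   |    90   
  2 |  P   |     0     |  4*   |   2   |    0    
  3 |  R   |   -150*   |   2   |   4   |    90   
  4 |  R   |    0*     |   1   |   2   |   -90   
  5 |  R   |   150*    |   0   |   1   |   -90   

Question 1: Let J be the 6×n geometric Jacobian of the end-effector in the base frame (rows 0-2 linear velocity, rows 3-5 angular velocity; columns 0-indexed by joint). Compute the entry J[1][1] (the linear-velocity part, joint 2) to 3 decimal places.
-0.707

prismatic axis z_1 = (0.7071,-0.7071,0.0000)
J_v[:, 1] = z_1; J_ω[:, 1] = (0,0,0)
entry J[1][1] = -0.7071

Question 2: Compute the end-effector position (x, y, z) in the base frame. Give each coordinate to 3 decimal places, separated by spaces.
3.043 -5.442 0.866

after link 1: o_1 = (0.7071, 0.7071, 3.0000)
after link 2: o_2 = (4.9497, -0.7071, 3.0000)
after link 3: o_3 = (3.9145, -4.5708, 1.0000)
after link 4: o_4 = (2.3362, -6.1491, 0.8660)
after link 5: o_5 = (3.0433, -5.4420, 0.8660)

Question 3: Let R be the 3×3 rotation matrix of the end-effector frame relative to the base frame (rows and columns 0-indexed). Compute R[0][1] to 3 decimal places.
End-effector y-axis (col 1 of R) = (-0.7071,0.7071,-0.0000)
R[0][1] = -0.7071

-0.707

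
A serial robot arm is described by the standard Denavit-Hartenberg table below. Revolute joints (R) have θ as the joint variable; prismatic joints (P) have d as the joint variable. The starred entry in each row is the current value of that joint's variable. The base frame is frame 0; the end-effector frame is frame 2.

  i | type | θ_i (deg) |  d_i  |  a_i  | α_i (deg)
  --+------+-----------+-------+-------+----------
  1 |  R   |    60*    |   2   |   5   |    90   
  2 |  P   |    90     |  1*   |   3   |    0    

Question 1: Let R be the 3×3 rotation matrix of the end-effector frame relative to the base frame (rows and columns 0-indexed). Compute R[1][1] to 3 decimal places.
-0.866

End-effector y-axis (col 1 of R) = (-0.5000,-0.8660,0.0000)
R[1][1] = -0.8660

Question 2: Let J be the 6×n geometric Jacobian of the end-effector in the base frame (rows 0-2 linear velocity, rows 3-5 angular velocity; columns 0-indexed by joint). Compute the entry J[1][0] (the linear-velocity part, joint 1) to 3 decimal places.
axis z_0 = ẑ; lever o_n−o_0 = (3.3660,3.8301,5.0000)
cross product → J_v[:, 0] = (-3.8301,3.3660,0.0000)
J_ω[:, 0] = z_0
entry J[1][0] = 3.3660

3.366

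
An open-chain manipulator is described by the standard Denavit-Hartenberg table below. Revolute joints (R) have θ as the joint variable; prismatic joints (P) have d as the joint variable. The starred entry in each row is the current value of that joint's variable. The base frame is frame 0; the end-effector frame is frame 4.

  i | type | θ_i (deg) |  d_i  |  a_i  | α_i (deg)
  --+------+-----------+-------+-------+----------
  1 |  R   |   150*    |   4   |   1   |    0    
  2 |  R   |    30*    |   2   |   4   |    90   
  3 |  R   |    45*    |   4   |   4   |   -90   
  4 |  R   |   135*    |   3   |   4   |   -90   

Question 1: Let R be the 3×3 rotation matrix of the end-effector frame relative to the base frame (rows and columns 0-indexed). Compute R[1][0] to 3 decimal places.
End-effector x-axis (col 0 of R) = (0.5000,-0.7071,-0.5000)
R[1][0] = -0.7071

-0.707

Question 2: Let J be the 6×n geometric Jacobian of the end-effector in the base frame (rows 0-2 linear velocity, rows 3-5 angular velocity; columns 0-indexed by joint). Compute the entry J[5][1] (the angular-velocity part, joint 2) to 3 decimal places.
1.000

axis z_1 = (0.0000,0.0000,1.0000); lever o_n−o_1 = (-2.7071,1.1716,4.9497)
cross product → J_v[:, 1] = (-1.1716,-2.7071,0.0000)
J_ω[:, 1] = z_1
entry J[5][1] = 1.0000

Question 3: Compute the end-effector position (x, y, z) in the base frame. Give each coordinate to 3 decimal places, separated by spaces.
after link 1: o_1 = (-0.8660, 0.5000, 4.0000)
after link 2: o_2 = (-4.8660, 0.5000, 6.0000)
after link 3: o_3 = (-7.6945, 4.5000, 8.8284)
after link 4: o_4 = (-3.5731, 1.6716, 8.9497)

-3.573 1.672 8.950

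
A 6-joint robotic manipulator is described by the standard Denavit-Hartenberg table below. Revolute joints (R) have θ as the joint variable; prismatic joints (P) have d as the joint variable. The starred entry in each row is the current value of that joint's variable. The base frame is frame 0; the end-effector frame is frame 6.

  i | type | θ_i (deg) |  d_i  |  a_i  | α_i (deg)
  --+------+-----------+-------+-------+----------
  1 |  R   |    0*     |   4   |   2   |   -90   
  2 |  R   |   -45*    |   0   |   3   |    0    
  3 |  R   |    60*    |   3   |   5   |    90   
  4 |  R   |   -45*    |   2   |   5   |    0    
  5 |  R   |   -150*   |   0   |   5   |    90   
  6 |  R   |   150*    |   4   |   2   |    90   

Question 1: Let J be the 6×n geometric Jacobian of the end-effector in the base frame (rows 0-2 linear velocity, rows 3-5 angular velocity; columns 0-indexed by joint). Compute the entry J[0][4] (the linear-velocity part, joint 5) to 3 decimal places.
-4.549

axis z_4 = (0.2588,0.0000,0.9659); lever o_n−o_4 = (-1.7902,4.7095,1.5150)
cross product → J_v[:, 4] = (-4.5490,-2.1213,1.2189)
J_ω[:, 4] = z_4
entry J[0][4] = -4.5490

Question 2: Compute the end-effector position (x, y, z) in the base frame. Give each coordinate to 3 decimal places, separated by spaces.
11.093 4.174 7.359

after link 1: o_1 = (2.0000, 0.0000, 4.0000)
after link 2: o_2 = (4.1213, -0.0000, 6.1213)
after link 3: o_3 = (8.9509, 3.0000, 4.8272)
after link 4: o_4 = (12.8837, -0.5355, 5.8440)
after link 5: o_5 = (8.2186, 0.7586, 7.0940)
after link 6: o_6 = (11.0934, 4.1740, 7.3590)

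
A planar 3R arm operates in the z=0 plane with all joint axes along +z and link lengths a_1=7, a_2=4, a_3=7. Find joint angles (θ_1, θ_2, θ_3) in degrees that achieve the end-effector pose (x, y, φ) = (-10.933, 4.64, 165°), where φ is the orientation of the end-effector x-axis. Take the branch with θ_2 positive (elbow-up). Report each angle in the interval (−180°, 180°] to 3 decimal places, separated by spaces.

wrist centre = target − a_3·(cos φ, sin φ) = (-4.1715, 2.8283)
cos θ_2 = (25.4007−7²−4²)/(2·7·4) = -0.7071; θ_2 = 135.0020° (elbow-up)
β = atan2(2.8283,-4.1715) = 145.8629°; ψ = atan2(2.8283,4.1715) = 34.1379°
θ_1 = β − ψ = 111.7250°
θ_3 = φ − θ_1 − θ_2 = -81.7270° (wrapped to (-180°,180°])

111.725 135.002 -81.727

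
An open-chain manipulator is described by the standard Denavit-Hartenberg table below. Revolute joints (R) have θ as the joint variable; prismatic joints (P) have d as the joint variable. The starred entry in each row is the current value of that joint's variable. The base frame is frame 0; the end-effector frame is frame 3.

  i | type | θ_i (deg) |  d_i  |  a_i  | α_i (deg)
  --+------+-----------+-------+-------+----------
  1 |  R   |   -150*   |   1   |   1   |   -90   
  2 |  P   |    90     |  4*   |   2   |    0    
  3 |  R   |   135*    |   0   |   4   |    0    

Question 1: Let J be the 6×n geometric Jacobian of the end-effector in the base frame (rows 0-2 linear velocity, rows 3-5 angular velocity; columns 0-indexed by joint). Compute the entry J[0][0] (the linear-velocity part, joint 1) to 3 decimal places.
2.550

axis z_0 = ẑ; lever o_n−o_0 = (3.5835,-2.5499,1.8284)
cross product → J_v[:, 0] = (2.5499,3.5835,-0.0000)
J_ω[:, 0] = z_0
entry J[0][0] = 2.5499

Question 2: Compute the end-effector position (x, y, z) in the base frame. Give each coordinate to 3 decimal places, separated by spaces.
3.583 -2.550 1.828

after link 1: o_1 = (-0.8660, -0.5000, 1.0000)
after link 2: o_2 = (1.1340, -3.9641, -1.0000)
after link 3: o_3 = (3.5835, -2.5499, 1.8284)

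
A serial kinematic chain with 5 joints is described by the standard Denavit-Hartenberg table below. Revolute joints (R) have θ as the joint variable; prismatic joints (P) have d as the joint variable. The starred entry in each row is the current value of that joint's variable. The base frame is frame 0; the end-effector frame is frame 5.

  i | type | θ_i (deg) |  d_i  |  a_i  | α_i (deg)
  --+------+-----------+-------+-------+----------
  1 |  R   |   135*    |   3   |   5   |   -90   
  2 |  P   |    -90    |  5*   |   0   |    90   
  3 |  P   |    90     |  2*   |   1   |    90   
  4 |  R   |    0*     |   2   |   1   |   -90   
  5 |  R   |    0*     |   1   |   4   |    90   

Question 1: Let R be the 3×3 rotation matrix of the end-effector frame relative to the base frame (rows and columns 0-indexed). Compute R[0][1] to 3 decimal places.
0.707

End-effector y-axis (col 1 of R) = (0.7071,-0.7071,0.0000)
R[0][1] = 0.7071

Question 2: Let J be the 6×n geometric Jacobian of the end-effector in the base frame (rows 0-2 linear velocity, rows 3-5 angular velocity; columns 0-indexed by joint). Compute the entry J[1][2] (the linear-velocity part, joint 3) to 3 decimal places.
-0.707

prismatic axis z_2 = (0.7071,-0.7071,0.0000)
J_v[:, 2] = z_2; J_ω[:, 2] = (0,0,0)
entry J[1][2] = -0.7071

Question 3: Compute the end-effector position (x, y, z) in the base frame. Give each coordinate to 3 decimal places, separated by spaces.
-9.192 -6.364 5.000

after link 1: o_1 = (-3.5355, 3.5355, 3.0000)
after link 2: o_2 = (-7.0711, 0.0000, 3.0000)
after link 3: o_3 = (-6.3640, -2.1213, 3.0000)
after link 4: o_4 = (-7.0711, -2.8284, 5.0000)
after link 5: o_5 = (-9.1924, -6.3640, 5.0000)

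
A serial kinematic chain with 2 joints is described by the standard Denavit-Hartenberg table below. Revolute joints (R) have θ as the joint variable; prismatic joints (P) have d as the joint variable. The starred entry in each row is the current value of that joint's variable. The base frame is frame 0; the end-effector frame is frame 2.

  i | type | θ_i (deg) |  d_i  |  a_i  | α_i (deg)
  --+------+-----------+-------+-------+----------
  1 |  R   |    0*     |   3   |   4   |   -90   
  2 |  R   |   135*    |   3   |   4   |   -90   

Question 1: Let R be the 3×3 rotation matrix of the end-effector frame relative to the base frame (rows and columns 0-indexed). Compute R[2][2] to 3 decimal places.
End-effector z-axis (col 2 of R) = (-0.7071,0.0000,0.7071)
R[2][2] = 0.7071

0.707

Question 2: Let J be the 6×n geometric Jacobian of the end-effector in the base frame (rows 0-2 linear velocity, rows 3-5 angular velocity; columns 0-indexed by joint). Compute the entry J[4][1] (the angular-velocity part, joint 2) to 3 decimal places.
1.000

axis z_1 = (0.0000,1.0000,0.0000); lever o_n−o_1 = (-2.8284,3.0000,-2.8284)
cross product → J_v[:, 1] = (-2.8284,-0.0000,2.8284)
J_ω[:, 1] = z_1
entry J[4][1] = 1.0000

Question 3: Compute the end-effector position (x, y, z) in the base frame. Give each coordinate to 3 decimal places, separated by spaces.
1.172 3.000 0.172

after link 1: o_1 = (4.0000, 0.0000, 3.0000)
after link 2: o_2 = (1.1716, 3.0000, 0.1716)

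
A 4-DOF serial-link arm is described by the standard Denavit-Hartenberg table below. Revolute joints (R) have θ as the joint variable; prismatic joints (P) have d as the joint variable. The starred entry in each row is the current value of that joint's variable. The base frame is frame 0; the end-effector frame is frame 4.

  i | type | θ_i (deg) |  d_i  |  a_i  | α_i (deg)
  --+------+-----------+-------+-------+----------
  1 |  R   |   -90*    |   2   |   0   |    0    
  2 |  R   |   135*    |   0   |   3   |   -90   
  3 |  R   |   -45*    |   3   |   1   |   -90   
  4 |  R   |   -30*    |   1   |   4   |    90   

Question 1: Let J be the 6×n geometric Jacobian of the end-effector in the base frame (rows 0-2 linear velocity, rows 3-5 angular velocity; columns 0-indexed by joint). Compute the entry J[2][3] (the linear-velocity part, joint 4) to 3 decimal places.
axis z_3 = (0.5000,0.5000,-0.7071); lever o_n−o_3 = (0.8178,3.6463,1.7424)
cross product → J_v[:, 3] = (3.4495,-1.4495,1.4142)
J_ω[:, 3] = z_3
entry J[2][3] = 1.4142

1.414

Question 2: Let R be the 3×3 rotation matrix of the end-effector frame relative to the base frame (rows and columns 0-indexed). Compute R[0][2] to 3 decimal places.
-0.862

End-effector z-axis (col 2 of R) = (-0.8624,0.3624,-0.3536)
R[0][2] = -0.8624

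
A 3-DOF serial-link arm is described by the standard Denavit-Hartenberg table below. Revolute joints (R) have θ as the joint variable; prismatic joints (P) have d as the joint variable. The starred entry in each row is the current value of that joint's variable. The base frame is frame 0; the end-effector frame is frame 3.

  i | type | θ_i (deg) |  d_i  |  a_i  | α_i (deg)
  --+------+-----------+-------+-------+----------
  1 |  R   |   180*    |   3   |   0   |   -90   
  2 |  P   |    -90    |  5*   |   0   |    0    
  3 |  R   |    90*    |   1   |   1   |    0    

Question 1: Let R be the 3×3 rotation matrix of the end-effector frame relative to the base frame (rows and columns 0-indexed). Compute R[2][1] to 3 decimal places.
End-effector y-axis (col 1 of R) = (-0.0000,-0.0000,-1.0000)
R[2][1] = -1.0000

-1.000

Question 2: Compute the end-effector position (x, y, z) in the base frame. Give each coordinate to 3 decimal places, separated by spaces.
after link 1: o_1 = (0.0000, 0.0000, 3.0000)
after link 2: o_2 = (-0.0000, -5.0000, 3.0000)
after link 3: o_3 = (-1.0000, -6.0000, 3.0000)

-1.000 -6.000 3.000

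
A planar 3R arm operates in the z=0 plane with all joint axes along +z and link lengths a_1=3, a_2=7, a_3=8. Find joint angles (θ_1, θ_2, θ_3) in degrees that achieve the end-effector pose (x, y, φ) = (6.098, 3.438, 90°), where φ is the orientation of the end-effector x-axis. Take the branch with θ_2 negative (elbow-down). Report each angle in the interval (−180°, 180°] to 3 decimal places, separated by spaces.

wrist centre = target − a_3·(cos φ, sin φ) = (6.0980, -4.5620)
cos θ_2 = (57.9974−3²−7²)/(2·3·7) = -0.0001; θ_2 = -90.0035° (elbow-down)
β = atan2(-4.5620,6.0980) = -36.8007°; ψ = atan2(-7.0000,2.9996) = -66.8044°
θ_1 = β − ψ = 30.0037°
θ_3 = φ − θ_1 − θ_2 = 149.9998° (wrapped to (-180°,180°])

30.004 -90.003 150.000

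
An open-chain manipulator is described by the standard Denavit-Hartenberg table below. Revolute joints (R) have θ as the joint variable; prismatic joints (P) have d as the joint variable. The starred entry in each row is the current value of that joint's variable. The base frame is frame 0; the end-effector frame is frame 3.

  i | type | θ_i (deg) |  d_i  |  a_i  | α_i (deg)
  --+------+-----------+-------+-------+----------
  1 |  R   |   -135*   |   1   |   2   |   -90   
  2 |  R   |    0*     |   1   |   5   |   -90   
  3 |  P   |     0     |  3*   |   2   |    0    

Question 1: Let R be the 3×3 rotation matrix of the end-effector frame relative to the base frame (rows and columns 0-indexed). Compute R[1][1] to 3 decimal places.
End-effector y-axis (col 1 of R) = (-0.7071,0.7071,-0.0000)
R[1][1] = 0.7071

0.707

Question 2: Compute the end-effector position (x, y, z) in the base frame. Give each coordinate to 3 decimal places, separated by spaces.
after link 1: o_1 = (-1.4142, -1.4142, 1.0000)
after link 2: o_2 = (-4.2426, -5.6569, 1.0000)
after link 3: o_3 = (-5.6569, -7.0711, -2.0000)

-5.657 -7.071 -2.000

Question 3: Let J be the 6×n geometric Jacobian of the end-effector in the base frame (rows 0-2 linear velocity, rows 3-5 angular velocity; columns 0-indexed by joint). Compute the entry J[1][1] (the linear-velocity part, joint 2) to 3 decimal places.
2.121

axis z_1 = (0.7071,-0.7071,0.0000); lever o_n−o_1 = (-4.2426,-5.6569,-3.0000)
cross product → J_v[:, 1] = (2.1213,2.1213,-7.0000)
J_ω[:, 1] = z_1
entry J[1][1] = 2.1213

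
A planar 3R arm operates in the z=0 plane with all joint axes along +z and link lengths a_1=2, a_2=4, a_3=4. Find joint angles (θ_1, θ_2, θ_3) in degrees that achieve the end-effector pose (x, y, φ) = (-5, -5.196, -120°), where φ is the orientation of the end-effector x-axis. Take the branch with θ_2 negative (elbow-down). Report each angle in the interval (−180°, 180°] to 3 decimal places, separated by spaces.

-60.000 -120.002 60.002

wrist centre = target − a_3·(cos φ, sin φ) = (-3.0000, -1.7319)
cos θ_2 = (11.9995−2²−4²)/(2·2·4) = -0.5000; θ_2 = -120.0022° (elbow-down)
β = atan2(-1.7319,-3.0000) = -150.0022°; ψ = atan2(-3.4640,-0.0001) = -90.0022°
θ_1 = β − ψ = -60.0000°
θ_3 = φ − θ_1 − θ_2 = 60.0022° (wrapped to (-180°,180°])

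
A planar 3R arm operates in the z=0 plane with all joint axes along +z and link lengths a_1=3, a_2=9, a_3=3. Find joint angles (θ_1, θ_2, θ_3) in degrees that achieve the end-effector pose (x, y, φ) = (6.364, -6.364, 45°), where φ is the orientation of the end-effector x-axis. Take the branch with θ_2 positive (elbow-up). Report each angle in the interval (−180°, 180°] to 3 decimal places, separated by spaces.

wrist centre = target − a_3·(cos φ, sin φ) = (4.2427, -8.4853)
cos θ_2 = (90.0010−3²−9²)/(2·3·9) = 0.0000; θ_2 = 89.9989° (elbow-up)
β = atan2(-8.4853,4.2427) = -63.4348°; ψ = atan2(9.0000,3.0002) = 71.5641°
θ_1 = β − ψ = -134.9989°
θ_3 = φ − θ_1 − θ_2 = 90.0000° (wrapped to (-180°,180°])

-134.999 89.999 90.000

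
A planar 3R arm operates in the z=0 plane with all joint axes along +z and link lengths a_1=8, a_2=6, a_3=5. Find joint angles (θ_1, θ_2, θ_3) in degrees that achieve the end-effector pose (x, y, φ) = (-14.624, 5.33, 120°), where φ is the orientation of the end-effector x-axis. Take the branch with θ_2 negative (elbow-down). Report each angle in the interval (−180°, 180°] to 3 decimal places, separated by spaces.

wrist centre = target − a_3·(cos φ, sin φ) = (-12.1240, 0.9999)
cos θ_2 = (147.9911−8²−6²)/(2·8·6) = 0.4999; θ_2 = -60.0061° (elbow-down)
β = atan2(0.9999,-12.1240) = 175.2855°; ψ = atan2(-5.1965,10.9994) = -25.2875°
θ_1 = β − ψ = 200.5729°
θ_3 = φ − θ_1 − θ_2 = -20.5668° (wrapped to (-180°,180°])

-159.427 -60.006 -20.567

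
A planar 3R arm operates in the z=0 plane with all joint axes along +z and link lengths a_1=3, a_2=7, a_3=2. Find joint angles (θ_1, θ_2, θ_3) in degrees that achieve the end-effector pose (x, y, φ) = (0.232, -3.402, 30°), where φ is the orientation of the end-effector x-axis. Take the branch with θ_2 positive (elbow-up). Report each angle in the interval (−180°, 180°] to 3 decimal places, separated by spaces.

120.003 149.998 119.999

wrist centre = target − a_3·(cos φ, sin φ) = (-1.5001, -4.4020)
cos θ_2 = (21.6278−3²−7²)/(2·3·7) = -0.8660; θ_2 = 149.9978° (elbow-up)
β = atan2(-4.4020,-1.5001) = -108.8174°; ψ = atan2(3.5002,-3.0620) = 131.1797°
θ_1 = β − ψ = -239.9971°
θ_3 = φ − θ_1 − θ_2 = 119.9993° (wrapped to (-180°,180°])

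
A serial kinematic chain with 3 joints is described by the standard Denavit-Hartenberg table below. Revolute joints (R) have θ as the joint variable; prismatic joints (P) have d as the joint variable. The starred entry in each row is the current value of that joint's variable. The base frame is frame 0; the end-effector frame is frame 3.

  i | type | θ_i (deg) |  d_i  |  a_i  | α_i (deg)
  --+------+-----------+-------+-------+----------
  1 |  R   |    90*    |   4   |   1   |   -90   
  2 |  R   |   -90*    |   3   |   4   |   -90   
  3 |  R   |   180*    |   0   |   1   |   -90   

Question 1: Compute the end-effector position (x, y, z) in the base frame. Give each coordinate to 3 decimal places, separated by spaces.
-3.000 1.000 7.000

after link 1: o_1 = (0.0000, 1.0000, 4.0000)
after link 2: o_2 = (-3.0000, 1.0000, 8.0000)
after link 3: o_3 = (-3.0000, 1.0000, 7.0000)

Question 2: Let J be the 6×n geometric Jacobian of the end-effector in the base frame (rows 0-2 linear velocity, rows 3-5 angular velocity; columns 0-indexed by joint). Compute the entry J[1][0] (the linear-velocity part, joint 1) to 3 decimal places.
-3.000

axis z_0 = ẑ; lever o_n−o_0 = (-3.0000,1.0000,7.0000)
cross product → J_v[:, 0] = (-1.0000,-3.0000,0.0000)
J_ω[:, 0] = z_0
entry J[1][0] = -3.0000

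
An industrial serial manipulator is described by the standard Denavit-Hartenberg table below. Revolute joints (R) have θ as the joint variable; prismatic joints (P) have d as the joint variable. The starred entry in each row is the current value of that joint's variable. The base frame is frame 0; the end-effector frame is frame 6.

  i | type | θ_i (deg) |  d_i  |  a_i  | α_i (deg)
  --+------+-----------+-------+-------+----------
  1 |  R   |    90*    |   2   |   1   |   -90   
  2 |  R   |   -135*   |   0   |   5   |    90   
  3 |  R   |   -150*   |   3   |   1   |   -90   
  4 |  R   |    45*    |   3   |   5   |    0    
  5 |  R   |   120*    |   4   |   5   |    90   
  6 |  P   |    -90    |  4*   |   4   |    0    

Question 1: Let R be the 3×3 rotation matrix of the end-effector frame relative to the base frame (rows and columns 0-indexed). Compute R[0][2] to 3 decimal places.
End-effector z-axis (col 2 of R) = (0.1294,0.8415,0.5245)
R[0][2] = 0.1294

0.129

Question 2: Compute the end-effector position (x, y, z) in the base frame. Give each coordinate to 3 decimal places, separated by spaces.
2.969 0.883 10.168

after link 1: o_1 = (0.0000, 1.0000, 2.0000)
after link 2: o_2 = (0.0000, -2.5355, 5.5355)
after link 3: o_3 = (0.5000, -4.0445, 2.8018)
after link 4: o_4 = (4.8658, -0.4401, 4.1974)
after link 5: o_5 = (5.9151, -3.8968, 9.4842)
after link 6: o_6 = (2.9687, 0.8835, 10.1681)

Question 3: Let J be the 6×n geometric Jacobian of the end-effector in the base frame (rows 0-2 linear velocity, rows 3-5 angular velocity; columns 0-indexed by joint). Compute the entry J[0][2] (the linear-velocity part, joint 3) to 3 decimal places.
axis z_2 = (-0.0000,-0.7071,-0.7071); lever o_n−o_2 = (2.9687,3.4190,4.6326)
cross product → J_v[:, 2] = (-0.8581,-2.0992,2.0992)
J_ω[:, 2] = z_2
entry J[0][2] = -0.8581

-0.858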